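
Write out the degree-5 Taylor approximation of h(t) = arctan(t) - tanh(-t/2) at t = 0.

49*t^5/240 - 3*t^3/8 + 3*t/2

Combine the two series term by term.
h(0) = 0
h′(0) = 3/2
h′′(0) = 0
h′′′(0) = -9/4
h^(4)(0) = 0
h^(5)(0) = 49/2
Dividing each by k! gives the coefficients c_0, ..., c_5.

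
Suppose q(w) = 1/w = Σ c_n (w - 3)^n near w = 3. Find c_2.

1/27

q(3) = 1/3
q′(3) = -1/9
q′′(3) = 2/27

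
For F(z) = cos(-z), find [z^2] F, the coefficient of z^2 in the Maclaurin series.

Compute the successive derivatives at the expansion point and divide by k!.
F(0) = 1
F′(0) = 0
F′′(0) = -1

-1/2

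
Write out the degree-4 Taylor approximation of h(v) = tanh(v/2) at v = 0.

h(0) = 0
h′(0) = 1/2
h′′(0) = 0
h′′′(0) = -1/4
h^(4)(0) = 0

-v^3/24 + v/2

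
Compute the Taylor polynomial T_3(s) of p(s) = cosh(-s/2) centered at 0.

s^2/8 + 1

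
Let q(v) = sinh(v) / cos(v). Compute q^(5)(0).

Write the quotient as an unknown series and match coefficients against numerator = denominator · series.
The coefficient of v^5 in the expansion is 3/10, so q^(5)(0) = 5! * (3/10) = 36.

36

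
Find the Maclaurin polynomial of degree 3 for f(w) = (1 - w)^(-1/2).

[w^0] = 1;  [w^1] = 1/2;  [w^2] = 3/8;  [w^3] = 5/16.

5*w^3/16 + 3*w^2/8 + w/2 + 1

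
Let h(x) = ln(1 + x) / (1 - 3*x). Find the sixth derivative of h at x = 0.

150972

Multiply the numerator's expansion by the denominator's geometric series.
From the series, [x^6] h = 12581/60; multiply by 6! = 720 to get 150972.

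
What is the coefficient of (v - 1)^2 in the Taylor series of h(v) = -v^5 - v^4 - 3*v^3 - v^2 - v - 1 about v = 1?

-26

h(1) = -8
h′(1) = -21
h′′(1) = -52
So c_2 = h′′(1)/2! = -26.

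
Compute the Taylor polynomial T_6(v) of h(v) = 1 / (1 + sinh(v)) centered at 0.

77*v^6/45 - 181*v^5/120 + 4*v^4/3 - 7*v^3/6 + v^2 - v + 1

Expand as Σ (-1)^k u^k with u equal to the inner function's series.
h(0) = 1
h′(0) = -1
h′′(0) = 2
h′′′(0) = -7
h^(4)(0) = 32
h^(5)(0) = -181
h^(6)(0) = 1232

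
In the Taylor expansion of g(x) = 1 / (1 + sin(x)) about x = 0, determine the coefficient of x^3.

Use the geometric series for the reciprocal, then substitute.

-5/6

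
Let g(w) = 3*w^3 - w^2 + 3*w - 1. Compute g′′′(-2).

18

The coefficient of (w + 2)^3 in the expansion is 3, so g′′′(-2) = 3! * (3) = 18.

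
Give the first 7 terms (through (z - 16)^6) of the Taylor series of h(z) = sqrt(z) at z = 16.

Compute the successive derivatives at the expansion point and divide by k!.
h(16) = 4
h′(16) = 1/8
h′′(16) = -1/256
h′′′(16) = 3/8192
h^(4)(16) = -15/262144
h^(5)(16) = 105/8388608
h^(6)(16) = -945/268435456
Dividing each by k! gives the coefficients c_0, ..., c_6.

-21*(z - 16)^6/4294967296 + 7*(z - 16)^5/67108864 - 5*(z - 16)^4/2097152 + (z - 16)^3/16384 - (z - 16)^2/512 + (z - 16)/8 + 4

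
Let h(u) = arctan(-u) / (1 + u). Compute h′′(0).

Write out both Maclaurin series and multiply, keeping only the needed powers.
From the series, [u^2] h = 1; multiply by 2! = 2 to get 2.

2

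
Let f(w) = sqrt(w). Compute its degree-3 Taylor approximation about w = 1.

(w - 1)^3/16 - (w - 1)^2/8 + (w - 1)/2 + 1

f(1) = 1
f′(1) = 1/2
f′′(1) = -1/4
f′′′(1) = 3/8
Dividing each by k! gives the coefficients c_0, ..., c_3.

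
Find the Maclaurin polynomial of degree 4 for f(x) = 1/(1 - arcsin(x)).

4*x^4/3 + 7*x^3/6 + x^2 + x + 1

Plug the Maclaurin series of the inner function into that of the outer and collect terms.
[x^0] = 1;  [x^1] = 1;  [x^2] = 1;  [x^3] = 7/6;  [x^4] = 4/3.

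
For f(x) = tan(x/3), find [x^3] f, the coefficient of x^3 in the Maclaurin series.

1/81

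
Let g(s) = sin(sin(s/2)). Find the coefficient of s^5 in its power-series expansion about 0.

1/320

Let u equal the inner series; expand the outer function in u and truncate.
g(0) = 0
g′(0) = 1/2
g′′(0) = 0
g′′′(0) = -1/4
g^(4)(0) = 0
g^(5)(0) = 3/8
Dividing each by k! gives the coefficients c_0, ..., c_5.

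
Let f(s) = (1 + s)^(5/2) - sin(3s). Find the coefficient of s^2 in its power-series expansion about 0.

15/8

Expand each term separately and add.
[s^0] = 1;  [s^1] = -1/2;  [s^2] = 15/8.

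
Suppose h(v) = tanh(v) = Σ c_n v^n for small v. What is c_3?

Apply the Taylor formula c_k = f^(k)(a)/k!.
h(0) = 0
h′(0) = 1
h′′(0) = 0
h′′′(0) = -2

-1/3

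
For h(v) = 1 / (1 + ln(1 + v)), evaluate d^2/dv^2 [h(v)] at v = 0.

Use the geometric series for the reciprocal, then substitute.
The coefficient of v^2 in the expansion is 3/2, so h′′(0) = 2! * (3/2) = 3.

3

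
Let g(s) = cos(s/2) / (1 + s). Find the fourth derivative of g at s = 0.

337/16

Take the Cauchy product of the two expansions.
From the series, [s^4] g = 337/384; multiply by 4! = 24 to get 337/16.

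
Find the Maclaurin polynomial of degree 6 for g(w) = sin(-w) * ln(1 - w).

Multiply the two series term by term and collect like powers.
g(0) = 0
g′(0) = 0
g′′(0) = 2
g′′′(0) = 3
g^(4)(0) = 4
g^(5)(0) = 20
g^(6)(0) = 110
The Taylor polynomial is Σ g^(k)(0)/k! · w^k.

11*w^6/72 + w^5/6 + w^4/6 + w^3/2 + w^2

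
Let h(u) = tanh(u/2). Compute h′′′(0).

From the series, [u^3] h = -1/24; multiply by 3! = 6 to get -1/4.

-1/4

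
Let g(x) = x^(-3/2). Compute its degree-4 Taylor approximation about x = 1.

315*(x - 1)^4/128 - 35*(x - 1)^3/16 + 15*(x - 1)^2/8 - 3*(x - 1)/2 + 1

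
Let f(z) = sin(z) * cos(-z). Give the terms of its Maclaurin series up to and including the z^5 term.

2*z^5/15 - 2*z^3/3 + z

Expand each factor separately, then convolve coefficients.
f(0) = 0
f′(0) = 1
f′′(0) = 0
f′′′(0) = -4
f^(4)(0) = 0
f^(5)(0) = 16
The Taylor polynomial is Σ f^(k)(0)/k! · z^k.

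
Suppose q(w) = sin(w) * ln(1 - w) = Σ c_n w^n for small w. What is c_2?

Write out both Maclaurin series and multiply, keeping only the needed powers.
So c_2 = q′′(0)/2! = -1.

-1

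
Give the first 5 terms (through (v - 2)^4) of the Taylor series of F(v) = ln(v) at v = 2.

-(v - 2)^4/64 + (v - 2)^3/24 - (v - 2)^2/8 + (v - 2)/2 + ln(2)

[(v - 2)^0] = ln(2);  [(v - 2)^1] = 1/2;  [(v - 2)^2] = -1/8;  [(v - 2)^3] = 1/24;  [(v - 2)^4] = -1/64.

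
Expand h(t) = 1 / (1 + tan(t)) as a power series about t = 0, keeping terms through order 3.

-4*t^3/3 + t^2 - t + 1

Use the geometric series for the reciprocal, then substitute.
[t^0] = 1;  [t^1] = -1;  [t^2] = 1;  [t^3] = -4/3.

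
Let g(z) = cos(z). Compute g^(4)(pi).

-1

Apply the Taylor formula c_k = f^(k)(a)/k!.
From the series, [(z - pi)^4] g = -1/24; multiply by 4! = 24 to get -1.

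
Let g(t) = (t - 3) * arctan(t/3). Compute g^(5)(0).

-8/27

Shift and add copies of the series according to the polynomial's terms.
From the series, [t^5] g = -1/405; multiply by 5! = 120 to get -8/27.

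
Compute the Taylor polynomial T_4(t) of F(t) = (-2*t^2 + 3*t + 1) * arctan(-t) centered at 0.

Multiply each power in the prefactor through the base expansion.
F(0) = 0
F′(0) = -1
F′′(0) = -6
F′′′(0) = 14
F^(4)(0) = 24

t^4 + 7*t^3/3 - 3*t^2 - t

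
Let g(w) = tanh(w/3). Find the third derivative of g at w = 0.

-2/27

From the series, [w^3] g = -1/81; multiply by 3! = 6 to get -2/27.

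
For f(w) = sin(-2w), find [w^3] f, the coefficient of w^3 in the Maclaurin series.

4/3

[w^0] = 0;  [w^1] = -2;  [w^2] = 0;  [w^3] = 4/3.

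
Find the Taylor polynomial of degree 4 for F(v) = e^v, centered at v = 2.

(v - 2)^4*e^(2)/24 + (v - 2)^3*e^(2)/6 + (v - 2)^2*e^(2)/2 + (v - 2)*e^(2) + e^(2)

F(2) = e^(2)
F′(2) = e^(2)
F′′(2) = e^(2)
F′′′(2) = e^(2)
F^(4)(2) = e^(2)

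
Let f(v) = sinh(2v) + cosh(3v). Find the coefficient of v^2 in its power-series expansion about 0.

Combine the two series term by term.
[v^0] = 1;  [v^1] = 2;  [v^2] = 9/2.
So c_2 = f′′(0)/2! = 9/2.

9/2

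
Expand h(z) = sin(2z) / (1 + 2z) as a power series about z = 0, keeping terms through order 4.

Write out both Maclaurin series and multiply, keeping only the needed powers.
h(0) = 0
h′(0) = 2
h′′(0) = -8
h′′′(0) = 40
h^(4)(0) = -320
The Taylor polynomial is Σ h^(k)(0)/k! · z^k.

-40*z^4/3 + 20*z^3/3 - 4*z^2 + 2*z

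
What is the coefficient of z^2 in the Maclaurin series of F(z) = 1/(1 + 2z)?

4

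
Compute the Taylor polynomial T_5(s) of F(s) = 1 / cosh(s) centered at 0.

Divide the numerator series by the denominator series (power-series long division).

5*s^4/24 - s^2/2 + 1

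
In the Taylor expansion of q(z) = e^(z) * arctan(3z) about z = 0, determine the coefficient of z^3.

-15/2

Expand each factor separately, then convolve coefficients.
q(0) = 0
q′(0) = 3
q′′(0) = 6
q′′′(0) = -45
Then c_k = q^(k)(0)/k! gives each Taylor coefficient.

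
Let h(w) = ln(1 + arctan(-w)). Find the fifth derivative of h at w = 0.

-8

Let u equal the inner series; expand the outer function in u and truncate.
From the series, [w^5] h = -1/15; multiply by 5! = 120 to get -8.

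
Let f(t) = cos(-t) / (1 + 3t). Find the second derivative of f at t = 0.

17

Take the Cauchy product of the two expansions.
From the series, [t^2] f = 17/2; multiply by 2! = 2 to get 17.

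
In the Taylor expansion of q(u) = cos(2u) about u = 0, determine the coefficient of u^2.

-2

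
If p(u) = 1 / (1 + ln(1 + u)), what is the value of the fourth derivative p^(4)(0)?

Use the geometric series for the reciprocal, then substitute.
The coefficient of u^4 in the expansion is 11/3, so p^(4)(0) = 4! * (11/3) = 88.

88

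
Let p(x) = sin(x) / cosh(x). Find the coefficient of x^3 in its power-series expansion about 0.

Divide the numerator series by the denominator series (power-series long division).
p(0) = 0
p′(0) = 1
p′′(0) = 0
p′′′(0) = -4

-2/3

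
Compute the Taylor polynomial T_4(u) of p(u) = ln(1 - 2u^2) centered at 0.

-2*u^4 - 2*u^2

Differentiate repeatedly and evaluate at the center.
p(0) = 0
p′(0) = 0
p′′(0) = -4
p′′′(0) = 0
p^(4)(0) = -48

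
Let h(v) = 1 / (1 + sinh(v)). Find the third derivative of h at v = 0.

Use the geometric series for the reciprocal, then substitute.
The coefficient of v^3 in the expansion is -7/6, so h′′′(0) = 3! * (-7/6) = -7.

-7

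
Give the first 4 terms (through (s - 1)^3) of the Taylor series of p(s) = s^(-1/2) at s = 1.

-5*(s - 1)^3/16 + 3*(s - 1)^2/8 - (s - 1)/2 + 1

Compute the successive derivatives at the expansion point and divide by k!.
[(s - 1)^0] = 1;  [(s - 1)^1] = -1/2;  [(s - 1)^2] = 3/8;  [(s - 1)^3] = -5/16.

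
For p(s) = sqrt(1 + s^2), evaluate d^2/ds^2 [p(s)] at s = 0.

The coefficient of s^2 in the expansion is 1/2, so p′′(0) = 2! * (1/2) = 1.

1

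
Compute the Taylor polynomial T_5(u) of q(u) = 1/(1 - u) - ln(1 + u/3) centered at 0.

1214*u^5/1215 + 325*u^4/324 + 80*u^3/81 + 19*u^2/18 + 2*u/3 + 1

Add the two expansions coefficient-wise.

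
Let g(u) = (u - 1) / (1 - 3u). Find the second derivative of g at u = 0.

Distribute the polynomial across the series and collect like powers.
From the series, [u^2] g = -6; multiply by 2! = 2 to get -12.

-12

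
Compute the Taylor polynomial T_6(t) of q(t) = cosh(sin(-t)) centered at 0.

-t^6/240 - t^4/8 + t^2/2 + 1

Plug the Maclaurin series of the inner function into that of the outer and collect terms.
[t^0] = 1;  [t^1] = 0;  [t^2] = 1/2;  [t^3] = 0;  [t^4] = -1/8;  [t^5] = 0;  [t^6] = -1/240.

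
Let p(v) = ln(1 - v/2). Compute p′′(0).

From the series, [v^2] p = -1/8; multiply by 2! = 2 to get -1/4.

-1/4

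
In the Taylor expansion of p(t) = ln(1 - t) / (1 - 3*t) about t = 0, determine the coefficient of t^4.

-131/4

Multiply the numerator's expansion by the denominator's geometric series.
p(0) = 0
p′(0) = -1
p′′(0) = -7
p′′′(0) = -65
p^(4)(0) = -786
Dividing each by k! gives the coefficients c_0, ..., c_4.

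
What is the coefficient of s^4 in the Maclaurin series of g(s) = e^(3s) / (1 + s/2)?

Expand each factor separately, then convolve coefficients.
g(0) = 1
g′(0) = 5/2
g′′(0) = 13/2
g′′′(0) = 69/4
g^(4)(0) = 93/2
Dividing each by k! gives the coefficients c_0, ..., c_4.

31/16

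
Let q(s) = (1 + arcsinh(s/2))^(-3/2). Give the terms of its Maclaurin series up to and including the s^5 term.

-2209*s^5/40960 + 235*s^4/2048 - 31*s^3/128 + 15*s^2/32 - 3*s/4 + 1

Let u equal the inner series; expand the outer function in u and truncate.
q(0) = 1
q′(0) = -3/4
q′′(0) = 15/16
q′′′(0) = -93/64
q^(4)(0) = 705/256
q^(5)(0) = -6627/1024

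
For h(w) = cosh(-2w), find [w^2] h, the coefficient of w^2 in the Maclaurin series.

2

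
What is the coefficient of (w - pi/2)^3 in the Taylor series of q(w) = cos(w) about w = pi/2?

q(pi/2) = 0
q′(pi/2) = -1
q′′(pi/2) = 0
q′′′(pi/2) = 1
Dividing each by k! gives the coefficients c_0, ..., c_3.

1/6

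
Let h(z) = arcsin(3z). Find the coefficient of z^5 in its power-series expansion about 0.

Compute the successive derivatives at the expansion point and divide by k!.
h(0) = 0
h′(0) = 3
h′′(0) = 0
h′′′(0) = 27
h^(4)(0) = 0
h^(5)(0) = 2187

729/40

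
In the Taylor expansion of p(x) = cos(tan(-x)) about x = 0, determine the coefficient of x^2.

-1/2

Plug the Maclaurin series of the inner function into that of the outer and collect terms.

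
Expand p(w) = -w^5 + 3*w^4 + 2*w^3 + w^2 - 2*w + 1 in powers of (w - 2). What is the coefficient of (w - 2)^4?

-7

p(2) = 33
p′(2) = 42
p′′(2) = 10
p′′′(2) = -84
p^(4)(2) = -168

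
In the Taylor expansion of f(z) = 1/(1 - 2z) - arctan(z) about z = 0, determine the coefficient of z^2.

Combine the two series term by term.
f(0) = 1
f′(0) = 1
f′′(0) = 8

4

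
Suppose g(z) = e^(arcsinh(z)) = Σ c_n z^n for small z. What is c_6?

1/16

Compose series: expand the inner function first, then feed it into the outer expansion.
g(0) = 1
g′(0) = 1
g′′(0) = 1
g′′′(0) = 0
g^(4)(0) = -3
g^(5)(0) = 0
g^(6)(0) = 45
Dividing each by k! gives the coefficients c_0, ..., c_6.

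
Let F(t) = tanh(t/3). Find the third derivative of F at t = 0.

The coefficient of t^3 in the expansion is -1/81, so F′′′(0) = 3! * (-1/81) = -2/27.

-2/27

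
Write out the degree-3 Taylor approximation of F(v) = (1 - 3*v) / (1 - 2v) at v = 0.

Shift and add copies of the series according to the polynomial's terms.
[v^0] = 1;  [v^1] = -1;  [v^2] = -2;  [v^3] = -4.

-4*v^3 - 2*v^2 - v + 1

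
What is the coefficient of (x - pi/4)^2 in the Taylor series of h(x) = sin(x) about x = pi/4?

-sqrt(2)/4

[(x - pi/4)^0] = sqrt(2)/2;  [(x - pi/4)^1] = sqrt(2)/2;  [(x - pi/4)^2] = -sqrt(2)/4.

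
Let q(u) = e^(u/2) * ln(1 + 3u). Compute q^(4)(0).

Take the Cauchy product of the two expansions.
From the series, [u^4] q = -65/4; multiply by 4! = 24 to get -390.

-390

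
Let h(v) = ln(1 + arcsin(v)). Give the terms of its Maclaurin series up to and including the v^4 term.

-5*v^4/12 + v^3/2 - v^2/2 + v

Compose series: expand the inner function first, then feed it into the outer expansion.
h(0) = 0
h′(0) = 1
h′′(0) = -1
h′′′(0) = 3
h^(4)(0) = -10
Then c_k = h^(k)(0)/k! gives each Taylor coefficient.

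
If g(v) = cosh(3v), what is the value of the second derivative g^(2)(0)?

9

The coefficient of v^2 in the expansion is 9/2, so g′′(0) = 2! * (9/2) = 9.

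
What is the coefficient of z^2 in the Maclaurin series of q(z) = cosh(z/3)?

1/18

Apply the Taylor formula c_k = f^(k)(a)/k!.
So c_2 = q′′(0)/2! = 1/18.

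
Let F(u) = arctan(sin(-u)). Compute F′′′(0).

Plug the Maclaurin series of the inner function into that of the outer and collect terms.
The coefficient of u^3 in the expansion is 1/2, so F′′′(0) = 3! * (1/2) = 3.

3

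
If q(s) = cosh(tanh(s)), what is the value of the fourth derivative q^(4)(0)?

Let u equal the inner series; expand the outer function in u and truncate.
The coefficient of s^4 in the expansion is -7/24, so q^(4)(0) = 4! * (-7/24) = -7.

-7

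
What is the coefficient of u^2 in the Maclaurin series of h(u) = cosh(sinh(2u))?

2

Let u equal the inner series; expand the outer function in u and truncate.
So c_2 = h′′(0)/2! = 2.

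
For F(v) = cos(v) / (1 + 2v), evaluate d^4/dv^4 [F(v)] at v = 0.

337

Write out both Maclaurin series and multiply, keeping only the needed powers.
The coefficient of v^4 in the expansion is 337/24, so F^(4)(0) = 4! * (337/24) = 337.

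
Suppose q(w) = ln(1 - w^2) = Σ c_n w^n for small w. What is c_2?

-1

Differentiate repeatedly and evaluate at the center.
q(0) = 0
q′(0) = 0
q′′(0) = -2
So c_2 = q′′(0)/2! = -1.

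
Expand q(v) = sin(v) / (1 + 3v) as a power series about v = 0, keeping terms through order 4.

-53*v^4/2 + 53*v^3/6 - 3*v^2 + v

Take the Cauchy product of the two expansions.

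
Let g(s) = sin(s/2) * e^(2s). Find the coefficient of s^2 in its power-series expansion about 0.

Expand each factor separately, then convolve coefficients.
So c_2 = g′′(0)/2! = 1.

1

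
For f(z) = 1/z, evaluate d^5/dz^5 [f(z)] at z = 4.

-15/512

The coefficient of (z - 4)^5 in the expansion is -1/4096, so f^(5)(4) = 5! * (-1/4096) = -15/512.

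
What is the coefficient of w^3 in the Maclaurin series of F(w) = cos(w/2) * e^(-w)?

Multiply the two series term by term and collect like powers.

-1/24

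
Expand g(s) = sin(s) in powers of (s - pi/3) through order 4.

sqrt(3)*(s - pi/3)^4/48 - (s - pi/3)^3/12 - sqrt(3)*(s - pi/3)^2/4 + (s - pi/3)/2 + sqrt(3)/2

g(pi/3) = sqrt(3)/2
g′(pi/3) = 1/2
g′′(pi/3) = -sqrt(3)/2
g′′′(pi/3) = -1/2
g^(4)(pi/3) = sqrt(3)/2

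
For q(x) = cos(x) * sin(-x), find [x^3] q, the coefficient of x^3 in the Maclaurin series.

2/3

Expand each factor separately, then convolve coefficients.
[x^0] = 0;  [x^1] = -1;  [x^2] = 0;  [x^3] = 2/3.
So c_3 = q′′′(0)/3! = 2/3.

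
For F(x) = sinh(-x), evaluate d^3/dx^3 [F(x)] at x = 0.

-1

The coefficient of x^3 in the expansion is -1/6, so F′′′(0) = 3! * (-1/6) = -1.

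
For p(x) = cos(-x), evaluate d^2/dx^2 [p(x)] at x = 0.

-1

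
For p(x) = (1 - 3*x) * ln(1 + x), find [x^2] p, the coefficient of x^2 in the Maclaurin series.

Multiply each power in the prefactor through the base expansion.
p(0) = 0
p′(0) = 1
p′′(0) = -7
So c_2 = p′′(0)/2! = -7/2.

-7/2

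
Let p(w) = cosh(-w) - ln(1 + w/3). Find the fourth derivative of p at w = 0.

Combine the two series term by term.
From the series, [w^4] p = 29/648; multiply by 4! = 24 to get 29/27.

29/27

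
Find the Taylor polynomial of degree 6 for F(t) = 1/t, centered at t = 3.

(t - 3)^6/2187 - (t - 3)^5/729 + (t - 3)^4/243 - (t - 3)^3/81 + (t - 3)^2/27 - (t - 3)/9 + 1/3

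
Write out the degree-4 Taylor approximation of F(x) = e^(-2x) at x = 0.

Use the known series and substitute for the argument.
F(0) = 1
F′(0) = -2
F′′(0) = 4
F′′′(0) = -8
F^(4)(0) = 16

2*x^4/3 - 4*x^3/3 + 2*x^2 - 2*x + 1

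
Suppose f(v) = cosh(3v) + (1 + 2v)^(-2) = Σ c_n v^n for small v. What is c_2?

33/2

Add the two expansions coefficient-wise.
So c_2 = f′′(0)/2! = 33/2.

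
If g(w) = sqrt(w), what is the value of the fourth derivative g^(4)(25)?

Apply the Taylor formula c_k = f^(k)(a)/k!.
From the series, [(w - 25)^4] g = -1/2000000; multiply by 4! = 24 to get -3/250000.

-3/250000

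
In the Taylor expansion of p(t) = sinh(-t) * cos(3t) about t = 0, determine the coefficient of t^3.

13/3

Multiply the two series term by term and collect like powers.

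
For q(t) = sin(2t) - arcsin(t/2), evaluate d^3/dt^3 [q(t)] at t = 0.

-65/8

Combine the two series term by term.
From the series, [t^3] q = -65/48; multiply by 3! = 6 to get -65/8.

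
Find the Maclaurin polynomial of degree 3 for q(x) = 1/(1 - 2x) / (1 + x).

5*x^3 + 3*x^2 + x + 1

Write out both Maclaurin series and multiply, keeping only the needed powers.
q(0) = 1
q′(0) = 1
q′′(0) = 6
q′′′(0) = 30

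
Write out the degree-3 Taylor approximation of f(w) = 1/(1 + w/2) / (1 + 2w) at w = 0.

Take the Cauchy product of the two expansions.
f(0) = 1
f′(0) = -5/2
f′′(0) = 21/2
f′′′(0) = -255/4

-85*w^3/8 + 21*w^2/4 - 5*w/2 + 1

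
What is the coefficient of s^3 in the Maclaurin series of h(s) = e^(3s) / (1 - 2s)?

67/2

Write out both Maclaurin series and multiply, keeping only the needed powers.
h(0) = 1
h′(0) = 5
h′′(0) = 29
h′′′(0) = 201
So c_3 = h′′′(0)/3! = 67/2.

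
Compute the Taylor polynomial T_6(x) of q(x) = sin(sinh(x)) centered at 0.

-x^5/15 + x

Let u equal the inner series; expand the outer function in u and truncate.
q(0) = 0
q′(0) = 1
q′′(0) = 0
q′′′(0) = 0
q^(4)(0) = 0
q^(5)(0) = -8
q^(6)(0) = 0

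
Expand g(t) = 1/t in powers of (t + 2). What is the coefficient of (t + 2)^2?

-1/8

c_2 = g′′(-2)/2! = -1/8.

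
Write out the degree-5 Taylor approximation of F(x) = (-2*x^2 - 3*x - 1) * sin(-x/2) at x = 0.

Multiply each power in the prefactor through the base expansion.
[x^0] = 0;  [x^1] = 1/2;  [x^2] = 3/2;  [x^3] = 47/48;  [x^4] = -1/16;  [x^5] = -53/1280.

-53*x^5/1280 - x^4/16 + 47*x^3/48 + 3*x^2/2 + x/2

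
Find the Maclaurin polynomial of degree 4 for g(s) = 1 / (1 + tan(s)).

Expand as Σ (-1)^k u^k with u equal to the inner function's series.
[s^0] = 1;  [s^1] = -1;  [s^2] = 1;  [s^3] = -4/3;  [s^4] = 5/3.

5*s^4/3 - 4*s^3/3 + s^2 - s + 1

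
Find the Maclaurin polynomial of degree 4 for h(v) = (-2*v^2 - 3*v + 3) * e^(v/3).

Distribute the polynomial across the series and collect like powers.

-83*v^4/648 - 22*v^3/27 - 17*v^2/6 - 2*v + 3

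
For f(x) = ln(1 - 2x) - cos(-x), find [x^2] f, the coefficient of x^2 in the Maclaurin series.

Add the two expansions coefficient-wise.
f(0) = -1
f′(0) = -2
f′′(0) = -3

-3/2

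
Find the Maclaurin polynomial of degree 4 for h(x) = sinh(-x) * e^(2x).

Take the Cauchy product of the two expansions.
[x^0] = 0;  [x^1] = -1;  [x^2] = -2;  [x^3] = -13/6;  [x^4] = -5/3.

-5*x^4/3 - 13*x^3/6 - 2*x^2 - x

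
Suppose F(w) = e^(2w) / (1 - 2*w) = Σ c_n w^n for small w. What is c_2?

10

Use 1/(1 - r) = Σ r^k on the denominator, then take the Cauchy product.
F(0) = 1
F′(0) = 4
F′′(0) = 20
Then c_k = F^(k)(0)/k! gives each Taylor coefficient.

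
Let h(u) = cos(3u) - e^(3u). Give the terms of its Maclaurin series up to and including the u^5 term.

-81*u^5/40 - 9*u^3/2 - 9*u^2 - 3*u

Expand each term separately and add.
h(0) = 0
h′(0) = -3
h′′(0) = -18
h′′′(0) = -27
h^(4)(0) = 0
h^(5)(0) = -243
The Taylor polynomial is Σ h^(k)(0)/k! · u^k.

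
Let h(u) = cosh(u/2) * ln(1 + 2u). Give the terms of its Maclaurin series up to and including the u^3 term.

35*u^3/12 - 2*u^2 + 2*u

Multiply the two series term by term and collect like powers.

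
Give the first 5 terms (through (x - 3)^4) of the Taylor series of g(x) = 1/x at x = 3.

Apply the Taylor formula c_k = f^(k)(a)/k!.
g(3) = 1/3
g′(3) = -1/9
g′′(3) = 2/27
g′′′(3) = -2/27
g^(4)(3) = 8/81
The Taylor polynomial is Σ g^(k)(3)/k! · (x - 3)^k.

(x - 3)^4/243 - (x - 3)^3/81 + (x - 3)^2/27 - (x - 3)/9 + 1/3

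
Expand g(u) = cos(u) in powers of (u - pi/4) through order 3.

sqrt(2)*(u - pi/4)^3/12 - sqrt(2)*(u - pi/4)^2/4 - sqrt(2)*(u - pi/4)/2 + sqrt(2)/2

Use the known series and substitute for the argument.
g(pi/4) = sqrt(2)/2
g′(pi/4) = -sqrt(2)/2
g′′(pi/4) = -sqrt(2)/2
g′′′(pi/4) = sqrt(2)/2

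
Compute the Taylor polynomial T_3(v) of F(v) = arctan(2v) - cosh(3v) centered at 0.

-8*v^3/3 - 9*v^2/2 + 2*v - 1

Combine the two series term by term.
F(0) = -1
F′(0) = 2
F′′(0) = -9
F′′′(0) = -16
Then c_k = F^(k)(0)/k! gives each Taylor coefficient.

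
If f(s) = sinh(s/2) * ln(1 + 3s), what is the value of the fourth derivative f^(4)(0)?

219/2

Take the Cauchy product of the two expansions.
The coefficient of s^4 in the expansion is 73/16, so f^(4)(0) = 4! * (73/16) = 219/2.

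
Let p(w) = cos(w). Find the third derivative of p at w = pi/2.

The coefficient of (w - pi/2)^3 in the expansion is 1/6, so p′′′(pi/2) = 3! * (1/6) = 1.

1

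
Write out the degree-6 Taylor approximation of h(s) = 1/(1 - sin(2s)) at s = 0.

1088*s^6/45 + 244*s^5/15 + 32*s^4/3 + 20*s^3/3 + 4*s^2 + 2*s + 1

Plug the Maclaurin series of the inner function into that of the outer and collect terms.
h(0) = 1
h′(0) = 2
h′′(0) = 8
h′′′(0) = 40
h^(4)(0) = 256
h^(5)(0) = 1952
h^(6)(0) = 17408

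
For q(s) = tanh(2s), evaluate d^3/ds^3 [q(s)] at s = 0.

-16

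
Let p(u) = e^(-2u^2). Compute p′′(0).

The coefficient of u^2 in the expansion is -2, so p′′(0) = 2! * (-2) = -4.

-4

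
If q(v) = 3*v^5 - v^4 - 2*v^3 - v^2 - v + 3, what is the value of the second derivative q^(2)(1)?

Differentiate repeatedly and evaluate at the center.
From the series, [(v - 1)^2] q = 17; multiply by 2! = 2 to get 34.

34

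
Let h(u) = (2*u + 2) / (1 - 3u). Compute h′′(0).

48

Distribute the polynomial across the series and collect like powers.
The coefficient of u^2 in the expansion is 24, so h′′(0) = 2! * (24) = 48.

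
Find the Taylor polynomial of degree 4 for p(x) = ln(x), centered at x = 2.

-(x - 2)^4/64 + (x - 2)^3/24 - (x - 2)^2/8 + (x - 2)/2 + ln(2)

p(2) = ln(2)
p′(2) = 1/2
p′′(2) = -1/4
p′′′(2) = 1/4
p^(4)(2) = -3/8
Then c_k = p^(k)(2)/k! gives each Taylor coefficient.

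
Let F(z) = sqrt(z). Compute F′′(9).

Compute the successive derivatives at the expansion point and divide by k!.
From the series, [(z - 9)^2] F = -1/216; multiply by 2! = 2 to get -1/108.

-1/108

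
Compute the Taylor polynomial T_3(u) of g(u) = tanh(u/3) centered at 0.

Differentiate repeatedly and evaluate at the center.
[u^0] = 0;  [u^1] = 1/3;  [u^2] = 0;  [u^3] = -1/81.

-u^3/81 + u/3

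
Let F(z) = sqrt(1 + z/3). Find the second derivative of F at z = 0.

-1/36

Differentiate repeatedly and evaluate at the center.
The coefficient of z^2 in the expansion is -1/72, so F′′(0) = 2! * (-1/72) = -1/36.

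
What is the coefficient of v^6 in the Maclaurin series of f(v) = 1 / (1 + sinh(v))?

77/45

Use the geometric series for the reciprocal, then substitute.
f(0) = 1
f′(0) = -1
f′′(0) = 2
f′′′(0) = -7
f^(4)(0) = 32
f^(5)(0) = -181
f^(6)(0) = 1232
So c_6 = f^(6)(0)/6! = 77/45.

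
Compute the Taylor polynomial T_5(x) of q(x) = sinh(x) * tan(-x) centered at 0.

-x^4/2 - x^2

Expand each factor separately, then convolve coefficients.
q(0) = 0
q′(0) = 0
q′′(0) = -2
q′′′(0) = 0
q^(4)(0) = -12
q^(5)(0) = 0
Then c_k = q^(k)(0)/k! gives each Taylor coefficient.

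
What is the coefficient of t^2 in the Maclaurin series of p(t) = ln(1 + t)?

-1/2

Differentiate repeatedly and evaluate at the center.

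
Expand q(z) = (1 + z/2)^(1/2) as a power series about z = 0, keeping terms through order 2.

-z^2/32 + z/4 + 1

Differentiate repeatedly and evaluate at the center.
q(0) = 1
q′(0) = 1/4
q′′(0) = -1/16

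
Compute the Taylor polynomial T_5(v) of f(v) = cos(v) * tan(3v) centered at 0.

1121*v^5/40 + 15*v^3/2 + 3*v

Write out both Maclaurin series and multiply, keeping only the needed powers.
f(0) = 0
f′(0) = 3
f′′(0) = 0
f′′′(0) = 45
f^(4)(0) = 0
f^(5)(0) = 3363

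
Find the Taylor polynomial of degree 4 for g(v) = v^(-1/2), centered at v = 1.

[(v - 1)^0] = 1;  [(v - 1)^1] = -1/2;  [(v - 1)^2] = 3/8;  [(v - 1)^3] = -5/16;  [(v - 1)^4] = 35/128.

35*(v - 1)^4/128 - 5*(v - 1)^3/16 + 3*(v - 1)^2/8 - (v - 1)/2 + 1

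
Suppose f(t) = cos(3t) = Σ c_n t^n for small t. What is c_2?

-9/2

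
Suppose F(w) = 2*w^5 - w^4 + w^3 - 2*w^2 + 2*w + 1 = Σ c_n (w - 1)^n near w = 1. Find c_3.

Differentiate repeatedly and evaluate at the center.
F(1) = 3
F′(1) = 7
F′′(1) = 30
F′′′(1) = 102

17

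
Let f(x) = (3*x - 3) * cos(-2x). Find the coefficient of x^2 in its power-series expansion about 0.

Distribute the polynomial across the series and collect like powers.
f(0) = -3
f′(0) = 3
f′′(0) = 12
So c_2 = f′′(0)/2! = 6.

6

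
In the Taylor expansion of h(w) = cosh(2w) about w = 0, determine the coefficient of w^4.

Compute the successive derivatives at the expansion point and divide by k!.
So c_4 = h^(4)(0)/4! = 2/3.

2/3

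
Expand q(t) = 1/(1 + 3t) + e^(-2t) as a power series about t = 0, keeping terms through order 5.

-3649*t^5/15 + 245*t^4/3 - 85*t^3/3 + 11*t^2 - 5*t + 2

Combine the two series term by term.
q(0) = 2
q′(0) = -5
q′′(0) = 22
q′′′(0) = -170
q^(4)(0) = 1960
q^(5)(0) = -29192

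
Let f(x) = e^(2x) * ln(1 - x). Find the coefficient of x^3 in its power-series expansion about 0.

Take the Cauchy product of the two expansions.
f(0) = 0
f′(0) = -1
f′′(0) = -5
f′′′(0) = -20
So c_3 = f′′′(0)/3! = -10/3.

-10/3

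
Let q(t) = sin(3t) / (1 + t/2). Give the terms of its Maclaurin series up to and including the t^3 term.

-15*t^3/4 - 3*t^2/2 + 3*t

Write out both Maclaurin series and multiply, keeping only the needed powers.
q(0) = 0
q′(0) = 3
q′′(0) = -3
q′′′(0) = -45/2
Then c_k = q^(k)(0)/k! gives each Taylor coefficient.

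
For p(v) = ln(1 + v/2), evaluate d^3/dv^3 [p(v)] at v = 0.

1/4

From the series, [v^3] p = 1/24; multiply by 3! = 6 to get 1/4.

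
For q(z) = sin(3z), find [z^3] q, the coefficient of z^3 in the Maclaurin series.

Apply the Taylor formula c_k = f^(k)(a)/k!.
q(0) = 0
q′(0) = 3
q′′(0) = 0
q′′′(0) = -27
The Taylor polynomial is Σ q^(k)(0)/k! · z^k.

-9/2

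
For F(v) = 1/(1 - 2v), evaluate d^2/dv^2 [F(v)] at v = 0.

The coefficient of v^2 in the expansion is 4, so F′′(0) = 2! * (4) = 8.

8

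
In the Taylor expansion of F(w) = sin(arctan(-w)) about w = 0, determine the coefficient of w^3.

1/2

Let u equal the inner series; expand the outer function in u and truncate.
F(0) = 0
F′(0) = -1
F′′(0) = 0
F′′′(0) = 3
Then c_k = F^(k)(0)/k! gives each Taylor coefficient.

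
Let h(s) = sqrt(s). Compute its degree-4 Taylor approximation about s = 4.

Use the known series and substitute for the argument.

-5*(s - 4)^4/16384 + (s - 4)^3/512 - (s - 4)^2/64 + (s - 4)/4 + 2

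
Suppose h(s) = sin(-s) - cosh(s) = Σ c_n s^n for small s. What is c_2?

-1/2

Expand each term separately and add.
[s^0] = -1;  [s^1] = -1;  [s^2] = -1/2.
So c_2 = h′′(0)/2! = -1/2.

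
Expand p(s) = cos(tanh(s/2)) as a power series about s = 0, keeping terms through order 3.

1 - s^2/8

Substitute the inner expansion into the outer series and collect powers.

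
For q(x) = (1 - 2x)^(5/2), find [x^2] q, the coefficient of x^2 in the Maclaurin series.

15/2

Apply the Taylor formula c_k = f^(k)(a)/k!.
q(0) = 1
q′(0) = -5
q′′(0) = 15
The Taylor polynomial is Σ q^(k)(0)/k! · x^k.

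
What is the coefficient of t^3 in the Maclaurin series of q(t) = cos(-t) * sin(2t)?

Write out both Maclaurin series and multiply, keeping only the needed powers.
[t^0] = 0;  [t^1] = 2;  [t^2] = 0;  [t^3] = -7/3.

-7/3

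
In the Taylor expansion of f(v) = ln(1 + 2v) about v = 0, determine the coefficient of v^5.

32/5

Use the known series and substitute for the argument.
f(0) = 0
f′(0) = 2
f′′(0) = -4
f′′′(0) = 16
f^(4)(0) = -96
f^(5)(0) = 768
Then c_k = f^(k)(0)/k! gives each Taylor coefficient.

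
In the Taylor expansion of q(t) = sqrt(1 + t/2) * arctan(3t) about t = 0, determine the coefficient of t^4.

Multiply the two series term by term and collect like powers.
[t^0] = 0;  [t^1] = 3;  [t^2] = 3/4;  [t^3] = -291/32;  [t^4] = -285/128.

-285/128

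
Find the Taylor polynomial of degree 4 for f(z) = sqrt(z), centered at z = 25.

-(z - 25)^4/2000000 + (z - 25)^3/50000 - (z - 25)^2/1000 + (z - 25)/10 + 5

f(25) = 5
f′(25) = 1/10
f′′(25) = -1/500
f′′′(25) = 3/25000
f^(4)(25) = -3/250000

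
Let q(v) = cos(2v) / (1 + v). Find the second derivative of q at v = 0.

-2

Write out both Maclaurin series and multiply, keeping only the needed powers.
The coefficient of v^2 in the expansion is -1, so q′′(0) = 2! * (-1) = -2.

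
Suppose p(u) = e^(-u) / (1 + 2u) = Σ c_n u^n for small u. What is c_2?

13/2

Write out both Maclaurin series and multiply, keeping only the needed powers.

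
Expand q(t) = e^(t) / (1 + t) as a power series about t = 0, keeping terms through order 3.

Expand each factor separately, then convolve coefficients.

-t^3/3 + t^2/2 + 1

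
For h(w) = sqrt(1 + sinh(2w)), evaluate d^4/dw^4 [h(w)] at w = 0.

-31

Plug the Maclaurin series of the inner function into that of the outer and collect terms.
From the series, [w^4] h = -31/24; multiply by 4! = 24 to get -31.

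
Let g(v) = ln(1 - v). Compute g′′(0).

The coefficient of v^2 in the expansion is -1/2, so g′′(0) = 2! * (-1/2) = -1.

-1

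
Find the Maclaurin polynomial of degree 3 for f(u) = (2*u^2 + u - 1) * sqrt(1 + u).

Shift and add copies of the series according to the polynomial's terms.
[u^0] = -1;  [u^1] = 1/2;  [u^2] = 21/8;  [u^3] = 13/16.

13*u^3/16 + 21*u^2/8 + u/2 - 1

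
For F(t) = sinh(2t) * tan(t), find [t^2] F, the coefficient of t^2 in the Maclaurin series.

2

Write out both Maclaurin series and multiply, keeping only the needed powers.
[t^0] = 0;  [t^1] = 0;  [t^2] = 2.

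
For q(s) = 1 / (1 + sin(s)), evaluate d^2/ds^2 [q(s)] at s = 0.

2

Use the geometric series for the reciprocal, then substitute.
The coefficient of s^2 in the expansion is 1, so q′′(0) = 2! * (1) = 2.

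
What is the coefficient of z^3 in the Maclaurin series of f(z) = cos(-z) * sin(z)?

Write out both Maclaurin series and multiply, keeping only the needed powers.
f(0) = 0
f′(0) = 1
f′′(0) = 0
f′′′(0) = -4
Dividing each by k! gives the coefficients c_0, ..., c_3.

-2/3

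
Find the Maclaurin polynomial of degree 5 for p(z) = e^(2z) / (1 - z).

Use 1/(1 - r) = Σ r^k on the denominator, then take the Cauchy product.
p(0) = 1
p′(0) = 3
p′′(0) = 10
p′′′(0) = 38
p^(4)(0) = 168
p^(5)(0) = 872

109*z^5/15 + 7*z^4 + 19*z^3/3 + 5*z^2 + 3*z + 1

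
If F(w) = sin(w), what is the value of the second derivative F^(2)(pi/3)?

-sqrt(3)/2

The coefficient of (w - pi/3)^2 in the expansion is -sqrt(3)/4, so F′′(pi/3) = 2! * (-sqrt(3)/4) = -sqrt(3)/2.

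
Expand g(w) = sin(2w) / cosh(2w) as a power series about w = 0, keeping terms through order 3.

-16*w^3/3 + 2*w

Write the quotient as an unknown series and match coefficients against numerator = denominator · series.
[w^0] = 0;  [w^1] = 2;  [w^2] = 0;  [w^3] = -16/3.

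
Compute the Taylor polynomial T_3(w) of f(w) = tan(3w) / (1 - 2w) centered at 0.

21*w^3 + 6*w^2 + 3*w

Expand each factor separately, then convolve coefficients.
f(0) = 0
f′(0) = 3
f′′(0) = 12
f′′′(0) = 126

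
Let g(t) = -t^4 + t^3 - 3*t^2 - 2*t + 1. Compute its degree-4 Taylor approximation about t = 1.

Use the known series and substitute for the argument.
g(1) = -4
g′(1) = -9
g′′(1) = -12
g′′′(1) = -18
g^(4)(1) = -24
Dividing each by k! gives the coefficients c_0, ..., c_4.

-(t - 1)^4 - 3*(t - 1)^3 - 6*(t - 1)^2 - 9*(t - 1) - 4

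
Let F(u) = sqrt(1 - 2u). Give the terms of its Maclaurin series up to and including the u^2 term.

-u^2/2 - u + 1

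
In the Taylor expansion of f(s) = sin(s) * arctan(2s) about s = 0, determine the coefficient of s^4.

Take the Cauchy product of the two expansions.
f(0) = 0
f′(0) = 0
f′′(0) = 4
f′′′(0) = 0
f^(4)(0) = -72
So c_4 = f^(4)(0)/4! = -3.

-3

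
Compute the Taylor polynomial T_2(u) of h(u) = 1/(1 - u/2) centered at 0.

u^2/4 + u/2 + 1

[u^0] = 1;  [u^1] = 1/2;  [u^2] = 1/4.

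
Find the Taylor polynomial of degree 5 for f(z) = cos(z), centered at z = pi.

f(pi) = -1
f′(pi) = 0
f′′(pi) = 1
f′′′(pi) = 0
f^(4)(pi) = -1
f^(5)(pi) = 0

-(z - pi)^4/24 + (z - pi)^2/2 - 1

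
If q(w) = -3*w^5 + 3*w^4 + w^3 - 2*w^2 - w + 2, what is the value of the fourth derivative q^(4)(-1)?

432

Apply the Taylor formula c_k = f^(k)(a)/k!.
From the series, [(w + 1)^4] q = 18; multiply by 4! = 24 to get 432.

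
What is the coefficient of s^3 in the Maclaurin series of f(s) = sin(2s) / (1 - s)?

Multiply the numerator's expansion by the denominator's geometric series.
[s^0] = 0;  [s^1] = 2;  [s^2] = 2;  [s^3] = 2/3.

2/3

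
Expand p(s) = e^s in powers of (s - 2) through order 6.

(s - 2)^6*e^(2)/720 + (s - 2)^5*e^(2)/120 + (s - 2)^4*e^(2)/24 + (s - 2)^3*e^(2)/6 + (s - 2)^2*e^(2)/2 + (s - 2)*e^(2) + e^(2)

Compute the successive derivatives at the expansion point and divide by k!.
p(2) = e^(2)
p′(2) = e^(2)
p′′(2) = e^(2)
p′′′(2) = e^(2)
p^(4)(2) = e^(2)
p^(5)(2) = e^(2)
p^(6)(2) = e^(2)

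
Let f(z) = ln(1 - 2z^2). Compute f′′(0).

-4

Apply the Taylor formula c_k = f^(k)(a)/k!.
From the series, [z^2] f = -2; multiply by 2! = 2 to get -4.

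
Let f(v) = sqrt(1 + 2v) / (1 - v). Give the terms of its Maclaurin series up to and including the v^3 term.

2*v^3 + 3*v^2/2 + 2*v + 1

Take the Cauchy product of the two expansions.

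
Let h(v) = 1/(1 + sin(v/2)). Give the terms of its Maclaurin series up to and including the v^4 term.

Let u equal the inner series; expand the outer function in u and truncate.

v^4/24 - 5*v^3/48 + v^2/4 - v/2 + 1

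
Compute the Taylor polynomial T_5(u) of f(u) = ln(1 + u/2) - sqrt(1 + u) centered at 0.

-27*u^5/1280 + 3*u^4/128 - u^3/48 - 1

Add the two expansions coefficient-wise.
f(0) = -1
f′(0) = 0
f′′(0) = 0
f′′′(0) = -1/8
f^(4)(0) = 9/16
f^(5)(0) = -81/32
Then c_k = f^(k)(0)/k! gives each Taylor coefficient.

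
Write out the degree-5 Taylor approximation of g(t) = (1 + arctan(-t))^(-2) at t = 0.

Plug the Maclaurin series of the inner function into that of the outer and collect terms.

12*t^5/5 + 3*t^4 + 10*t^3/3 + 3*t^2 + 2*t + 1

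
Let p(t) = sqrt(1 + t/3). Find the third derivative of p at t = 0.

1/72

From the series, [t^3] p = 1/432; multiply by 3! = 6 to get 1/72.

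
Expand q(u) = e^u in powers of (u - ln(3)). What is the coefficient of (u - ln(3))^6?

1/240

q(ln(3)) = 3
q′(ln(3)) = 3
q′′(ln(3)) = 3
q′′′(ln(3)) = 3
q^(4)(ln(3)) = 3
q^(5)(ln(3)) = 3
q^(6)(ln(3)) = 3
Then c_k = q^(k)(ln(3))/k! gives each Taylor coefficient.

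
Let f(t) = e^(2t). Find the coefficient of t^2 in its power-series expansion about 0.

2

f(0) = 1
f′(0) = 2
f′′(0) = 4
So c_2 = f′′(0)/2! = 2.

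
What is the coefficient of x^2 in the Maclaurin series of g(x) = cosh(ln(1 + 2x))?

2

Let u equal the inner series; expand the outer function in u and truncate.
g(0) = 1
g′(0) = 0
g′′(0) = 4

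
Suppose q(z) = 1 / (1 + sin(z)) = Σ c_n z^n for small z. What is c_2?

1

Write 1/(1+u) = 1 - u + u^2 - u^3 + ... and substitute the series for u.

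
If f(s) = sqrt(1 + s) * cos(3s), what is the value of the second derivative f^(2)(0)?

Multiply the two series term by term and collect like powers.
From the series, [s^2] f = -37/8; multiply by 2! = 2 to get -37/4.

-37/4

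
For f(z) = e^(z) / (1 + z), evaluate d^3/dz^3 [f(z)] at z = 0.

-2

Take the Cauchy product of the two expansions.
From the series, [z^3] f = -1/3; multiply by 3! = 6 to get -2.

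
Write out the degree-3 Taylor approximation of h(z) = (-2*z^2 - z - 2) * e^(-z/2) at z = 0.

Shift and add copies of the series according to the polynomial's terms.
h(0) = -2
h′(0) = 0
h′′(0) = -7/2
h′′′(0) = 11/2
The Taylor polynomial is Σ h^(k)(0)/k! · z^k.

11*z^3/12 - 7*z^2/4 - 2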